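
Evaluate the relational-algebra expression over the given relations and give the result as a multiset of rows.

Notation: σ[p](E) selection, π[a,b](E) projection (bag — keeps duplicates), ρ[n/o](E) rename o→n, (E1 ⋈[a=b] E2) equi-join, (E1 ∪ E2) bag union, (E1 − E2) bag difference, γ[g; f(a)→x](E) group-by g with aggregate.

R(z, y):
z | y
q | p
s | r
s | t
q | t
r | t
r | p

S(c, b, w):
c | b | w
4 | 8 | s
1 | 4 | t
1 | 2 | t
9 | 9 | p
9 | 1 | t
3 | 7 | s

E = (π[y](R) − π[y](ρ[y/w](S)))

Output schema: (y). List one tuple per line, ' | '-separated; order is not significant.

Stepwise |·|:
  R → 6
  π[y](R) → 6
  S → 6
  ρ[y/w](S) → 6
  π[y](ρ[y/w](S)) → 6
  (π[y](R) − π[y](ρ[y/w](S))) → 2

== RESULT ==
y
p
r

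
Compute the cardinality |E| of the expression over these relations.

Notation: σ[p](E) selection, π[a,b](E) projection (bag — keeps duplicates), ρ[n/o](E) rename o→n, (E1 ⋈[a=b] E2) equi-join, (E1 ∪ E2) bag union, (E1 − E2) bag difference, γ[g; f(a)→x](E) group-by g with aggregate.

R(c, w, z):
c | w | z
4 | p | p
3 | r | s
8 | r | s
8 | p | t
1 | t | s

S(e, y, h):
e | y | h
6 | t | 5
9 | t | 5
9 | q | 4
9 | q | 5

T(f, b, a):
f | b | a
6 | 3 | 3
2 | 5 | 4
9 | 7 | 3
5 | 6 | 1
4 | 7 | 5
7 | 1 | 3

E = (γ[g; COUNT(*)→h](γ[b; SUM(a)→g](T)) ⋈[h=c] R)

Subexpression sizes:
  T → 6
  γ[b; SUM(a)→g](T) → 5
  γ[g; COUNT(*)→h](γ[b; SUM(a)→g](T)) → 4
  R → 5
  (γ[g; COUNT(*)→h](γ[b; SUM(a)→g](T)) ⋈[h=c] R) → 3

|E| = 3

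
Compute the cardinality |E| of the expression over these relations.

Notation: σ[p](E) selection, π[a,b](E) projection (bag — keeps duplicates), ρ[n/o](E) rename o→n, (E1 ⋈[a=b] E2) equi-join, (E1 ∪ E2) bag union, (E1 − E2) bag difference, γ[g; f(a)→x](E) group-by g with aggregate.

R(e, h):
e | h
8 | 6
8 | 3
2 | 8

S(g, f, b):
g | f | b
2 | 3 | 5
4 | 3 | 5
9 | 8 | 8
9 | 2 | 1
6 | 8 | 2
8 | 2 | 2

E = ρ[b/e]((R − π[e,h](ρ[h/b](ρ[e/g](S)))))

Per-node cardinality:
  R → 3
  S → 6
  ρ[e/g](S) → 6
  ρ[h/b](ρ[e/g](S)) → 6
  π[e,h](ρ[h/b](ρ[e/g](S))) → 6
  (R − π[e,h](ρ[h/b](ρ[e/g](S)))) → 3
  ρ[b/e]((R − π[e,h](ρ[h/b](ρ[e/g](S))))) → 3

|E| = 3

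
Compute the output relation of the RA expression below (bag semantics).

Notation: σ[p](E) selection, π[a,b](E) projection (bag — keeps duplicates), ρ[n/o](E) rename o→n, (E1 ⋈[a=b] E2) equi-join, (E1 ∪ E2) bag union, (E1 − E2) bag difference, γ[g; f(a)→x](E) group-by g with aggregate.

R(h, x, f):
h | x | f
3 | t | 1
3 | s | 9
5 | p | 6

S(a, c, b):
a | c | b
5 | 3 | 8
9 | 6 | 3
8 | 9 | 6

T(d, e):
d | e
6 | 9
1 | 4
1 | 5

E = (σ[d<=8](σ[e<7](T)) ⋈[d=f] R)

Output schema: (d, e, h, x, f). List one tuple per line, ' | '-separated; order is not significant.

Row counts bottom-up:
  T → 3
  σ[e<7](T) → 2
  σ[d<=8](σ[e<7](T)) → 2
  R → 3
  (σ[d<=8](σ[e<7](T)) ⋈[d=f] R) → 2

== RESULT ==
d | e | h | x | f
1 | 4 | 3 | t | 1
1 | 5 | 3 | t | 1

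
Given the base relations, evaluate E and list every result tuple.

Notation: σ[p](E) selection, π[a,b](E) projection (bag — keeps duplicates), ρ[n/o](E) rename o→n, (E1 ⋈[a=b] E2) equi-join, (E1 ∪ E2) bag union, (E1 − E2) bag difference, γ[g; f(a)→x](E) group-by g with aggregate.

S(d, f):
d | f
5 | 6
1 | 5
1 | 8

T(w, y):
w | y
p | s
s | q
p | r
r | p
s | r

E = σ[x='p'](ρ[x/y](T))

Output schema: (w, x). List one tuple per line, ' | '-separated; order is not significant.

Stepwise |·|:
  T → 5
  ρ[x/y](T) → 5
  σ[x='p'](ρ[x/y](T)) → 1

== RESULT ==
w | x
r | p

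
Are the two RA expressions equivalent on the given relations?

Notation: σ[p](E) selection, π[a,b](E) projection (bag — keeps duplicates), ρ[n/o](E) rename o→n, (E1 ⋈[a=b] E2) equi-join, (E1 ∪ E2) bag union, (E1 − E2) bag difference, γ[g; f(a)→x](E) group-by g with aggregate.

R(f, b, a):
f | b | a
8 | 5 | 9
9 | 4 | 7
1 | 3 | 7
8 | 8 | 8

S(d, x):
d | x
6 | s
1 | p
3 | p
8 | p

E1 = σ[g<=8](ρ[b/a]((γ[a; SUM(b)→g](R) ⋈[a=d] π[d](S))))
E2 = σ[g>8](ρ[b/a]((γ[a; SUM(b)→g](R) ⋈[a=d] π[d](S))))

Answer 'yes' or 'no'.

E1 subexpression sizes:
  R → 4
  γ[a; SUM(b)→g](R) → 3
  S → 4
  π[d](S) → 4
  (γ[a; SUM(b)→g](R) ⋈[a=d] π[d](S)) → 1
  ρ[b/a]((γ[a; SUM(b)→g](R) ⋈[a=d] π[d](S))) → 1
  σ[g<=8](ρ[b/a]((γ[a; SUM(b)→g](R) ⋈[a=d] π[d](S)))) → 1
E2 subexpression sizes:
  R → 4
  γ[a; SUM(b)→g](R) → 3
  S → 4
  π[d](S) → 4
  (γ[a; SUM(b)→g](R) ⋈[a=d] π[d](S)) → 1
  ρ[b/a]((γ[a; SUM(b)→g](R) ⋈[a=d] π[d](S))) → 1
  σ[g>8](ρ[b/a]((γ[a; SUM(b)→g](R) ⋈[a=d] π[d](S)))) → 0

E1 result:
b | g | d
8 | 8 | 8
E2 result:
b | g | d
(0 rows)
Witness: (8, 8, 8) appears 1× in E1 but 0× in E2.

no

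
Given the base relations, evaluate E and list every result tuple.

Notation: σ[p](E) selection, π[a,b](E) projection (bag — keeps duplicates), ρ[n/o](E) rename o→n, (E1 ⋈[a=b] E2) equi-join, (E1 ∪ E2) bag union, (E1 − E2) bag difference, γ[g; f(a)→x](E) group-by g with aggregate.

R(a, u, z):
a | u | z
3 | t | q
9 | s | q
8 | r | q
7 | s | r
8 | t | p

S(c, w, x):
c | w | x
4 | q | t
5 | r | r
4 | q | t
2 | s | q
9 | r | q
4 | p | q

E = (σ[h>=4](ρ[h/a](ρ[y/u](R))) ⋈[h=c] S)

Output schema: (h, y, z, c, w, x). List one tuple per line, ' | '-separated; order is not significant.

Per-node cardinality:
  R → 5
  ρ[y/u](R) → 5
  ρ[h/a](ρ[y/u](R)) → 5
  σ[h>=4](ρ[h/a](ρ[y/u](R))) → 4
  S → 6
  (σ[h>=4](ρ[h/a](ρ[y/u](R))) ⋈[h=c] S) → 1

== RESULT ==
h | y | z | c | w | x
9 | s | q | 9 | r | q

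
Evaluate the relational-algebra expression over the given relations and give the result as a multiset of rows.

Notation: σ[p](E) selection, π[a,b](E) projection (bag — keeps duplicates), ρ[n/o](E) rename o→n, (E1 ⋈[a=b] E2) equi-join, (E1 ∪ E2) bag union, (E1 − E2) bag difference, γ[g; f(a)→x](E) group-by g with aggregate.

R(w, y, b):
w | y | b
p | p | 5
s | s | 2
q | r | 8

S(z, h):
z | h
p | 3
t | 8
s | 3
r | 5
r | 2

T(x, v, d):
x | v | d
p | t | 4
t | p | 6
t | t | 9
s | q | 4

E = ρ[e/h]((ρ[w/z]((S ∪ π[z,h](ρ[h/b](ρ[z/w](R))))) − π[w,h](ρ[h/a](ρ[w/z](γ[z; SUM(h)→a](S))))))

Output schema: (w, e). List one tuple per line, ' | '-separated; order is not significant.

Stepwise |·|:
  S → 5
  R → 3
  ρ[z/w](R) → 3
  ρ[h/b](ρ[z/w](R)) → 3
  π[z,h](ρ[h/b](ρ[z/w](R))) → 3
  (S ∪ π[z,h](ρ[h/b](ρ[z/w](R)))) → 8
  ρ[w/z]((S ∪ π[z,h](ρ[h/b](ρ[z/w](R))))) → 8
  S → 5
  γ[z; SUM(h)→a](S) → 4
  ρ[w/z](γ[z; SUM(h)→a](S)) → 4
  ρ[h/a](ρ[w/z](γ[z; SUM(h)→a](S))) → 4
  π[w,h](ρ[h/a](ρ[w/z](γ[z; SUM(h)→a](S)))) → 4
  (ρ[w/z]((S ∪ π[z,h](ρ[h/b](ρ[z/w](R))))) − π[w,h](ρ[h/a](ρ[w/z](γ[z; SUM(h)→a](S))))) → 5
  ρ[e/h]((ρ[w/z]((S ∪ π[z,h](ρ[h/b](ρ[z/w](R))))) − π[w,h](ρ[h/a](ρ[w/z](γ[z; SUM(h)→a](S)))))) → 5

== RESULT ==
w | e
p | 5
q | 8
r | 2
r | 5
s | 2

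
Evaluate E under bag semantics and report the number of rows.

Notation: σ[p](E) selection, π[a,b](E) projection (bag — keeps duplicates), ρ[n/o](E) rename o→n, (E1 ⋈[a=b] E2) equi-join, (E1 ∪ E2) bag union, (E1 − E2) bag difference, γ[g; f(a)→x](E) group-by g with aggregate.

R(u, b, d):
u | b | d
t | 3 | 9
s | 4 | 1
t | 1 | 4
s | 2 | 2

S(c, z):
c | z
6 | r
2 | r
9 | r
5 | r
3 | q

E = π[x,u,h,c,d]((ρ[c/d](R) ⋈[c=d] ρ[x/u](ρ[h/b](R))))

Row counts bottom-up:
  R → 4
  ρ[c/d](R) → 4
  R → 4
  ρ[h/b](R) → 4
  ρ[x/u](ρ[h/b](R)) → 4
  (ρ[c/d](R) ⋈[c=d] ρ[x/u](ρ[h/b](R))) → 4
  π[x,u,h,c,d]((ρ[c/d](R) ⋈[c=d] ρ[x/u](ρ[h/b](R)))) → 4

|E| = 4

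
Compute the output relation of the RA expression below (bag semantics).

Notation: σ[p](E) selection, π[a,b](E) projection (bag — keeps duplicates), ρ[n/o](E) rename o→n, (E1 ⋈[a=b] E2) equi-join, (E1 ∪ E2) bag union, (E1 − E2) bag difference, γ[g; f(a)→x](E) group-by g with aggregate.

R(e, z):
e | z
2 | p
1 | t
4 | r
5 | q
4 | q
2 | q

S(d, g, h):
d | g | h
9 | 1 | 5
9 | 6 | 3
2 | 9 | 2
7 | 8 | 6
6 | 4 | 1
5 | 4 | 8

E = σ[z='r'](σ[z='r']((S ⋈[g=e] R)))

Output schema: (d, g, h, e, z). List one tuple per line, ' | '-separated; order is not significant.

Row counts bottom-up:
  S → 6
  R → 6
  (S ⋈[g=e] R) → 5
  σ[z='r']((S ⋈[g=e] R)) → 2
  σ[z='r'](σ[z='r']((S ⋈[g=e] R))) → 2

== RESULT ==
d | g | h | e | z
5 | 4 | 8 | 4 | r
6 | 4 | 1 | 4 | r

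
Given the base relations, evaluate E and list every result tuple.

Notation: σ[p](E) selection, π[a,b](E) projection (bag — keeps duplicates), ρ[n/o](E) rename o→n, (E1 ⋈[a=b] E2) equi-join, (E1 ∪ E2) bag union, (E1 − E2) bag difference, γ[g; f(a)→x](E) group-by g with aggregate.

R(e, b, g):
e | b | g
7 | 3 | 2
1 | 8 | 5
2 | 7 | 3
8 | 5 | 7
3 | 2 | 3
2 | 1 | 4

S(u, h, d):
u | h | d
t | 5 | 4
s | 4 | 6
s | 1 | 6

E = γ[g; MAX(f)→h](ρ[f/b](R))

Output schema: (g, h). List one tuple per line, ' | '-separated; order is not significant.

Subexpression sizes:
  R → 6
  ρ[f/b](R) → 6
  γ[g; MAX(f)→h](ρ[f/b](R)) → 5

== RESULT ==
g | h
2 | 3
3 | 7
4 | 1
5 | 8
7 | 5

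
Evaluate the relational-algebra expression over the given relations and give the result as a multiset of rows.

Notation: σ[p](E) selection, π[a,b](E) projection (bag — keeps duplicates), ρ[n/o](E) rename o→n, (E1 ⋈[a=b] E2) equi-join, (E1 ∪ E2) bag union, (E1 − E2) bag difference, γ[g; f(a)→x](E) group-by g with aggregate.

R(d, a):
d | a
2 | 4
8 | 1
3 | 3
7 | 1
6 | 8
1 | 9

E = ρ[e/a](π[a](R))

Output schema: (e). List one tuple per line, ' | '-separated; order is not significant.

Per-node cardinality:
  R → 6
  π[a](R) → 6
  ρ[e/a](π[a](R)) → 6

== RESULT ==
e
1
1
3
4
8
9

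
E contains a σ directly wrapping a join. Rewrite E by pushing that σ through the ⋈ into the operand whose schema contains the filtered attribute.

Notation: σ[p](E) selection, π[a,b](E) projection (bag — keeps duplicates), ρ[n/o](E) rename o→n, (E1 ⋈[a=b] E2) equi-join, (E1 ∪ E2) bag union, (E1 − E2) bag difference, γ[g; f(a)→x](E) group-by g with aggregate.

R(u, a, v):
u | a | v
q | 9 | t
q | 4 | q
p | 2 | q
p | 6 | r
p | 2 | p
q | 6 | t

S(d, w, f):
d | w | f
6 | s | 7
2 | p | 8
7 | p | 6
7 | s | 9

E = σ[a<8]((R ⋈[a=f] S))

σ filters on a, owned by the left side.
E' = (σ[a<8](R) ⋈[a=f] S)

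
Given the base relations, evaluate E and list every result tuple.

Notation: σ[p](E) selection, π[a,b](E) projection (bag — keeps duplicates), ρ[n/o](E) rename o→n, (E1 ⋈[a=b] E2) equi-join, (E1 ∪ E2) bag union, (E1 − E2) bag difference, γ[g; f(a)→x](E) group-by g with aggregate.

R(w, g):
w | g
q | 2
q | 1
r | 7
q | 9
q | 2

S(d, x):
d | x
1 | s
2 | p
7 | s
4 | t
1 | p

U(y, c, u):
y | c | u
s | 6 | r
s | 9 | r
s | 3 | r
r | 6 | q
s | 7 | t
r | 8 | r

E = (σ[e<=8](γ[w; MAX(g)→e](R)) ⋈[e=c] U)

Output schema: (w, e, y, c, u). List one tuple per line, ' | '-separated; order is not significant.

Stepwise |·|:
  R → 5
  γ[w; MAX(g)→e](R) → 2
  σ[e<=8](γ[w; MAX(g)→e](R)) → 1
  U → 6
  (σ[e<=8](γ[w; MAX(g)→e](R)) ⋈[e=c] U) → 1

== RESULT ==
w | e | y | c | u
r | 7 | s | 7 | t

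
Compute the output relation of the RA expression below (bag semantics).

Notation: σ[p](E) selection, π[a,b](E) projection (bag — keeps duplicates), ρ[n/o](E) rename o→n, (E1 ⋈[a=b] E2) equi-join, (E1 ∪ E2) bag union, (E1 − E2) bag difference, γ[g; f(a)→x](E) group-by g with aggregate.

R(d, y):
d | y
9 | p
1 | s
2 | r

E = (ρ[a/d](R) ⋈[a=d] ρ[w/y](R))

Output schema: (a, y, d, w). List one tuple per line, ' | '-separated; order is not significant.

Stepwise |·|:
  R → 3
  ρ[a/d](R) → 3
  R → 3
  ρ[w/y](R) → 3
  (ρ[a/d](R) ⋈[a=d] ρ[w/y](R)) → 3

== RESULT ==
a | y | d | w
1 | s | 1 | s
2 | r | 2 | r
9 | p | 9 | p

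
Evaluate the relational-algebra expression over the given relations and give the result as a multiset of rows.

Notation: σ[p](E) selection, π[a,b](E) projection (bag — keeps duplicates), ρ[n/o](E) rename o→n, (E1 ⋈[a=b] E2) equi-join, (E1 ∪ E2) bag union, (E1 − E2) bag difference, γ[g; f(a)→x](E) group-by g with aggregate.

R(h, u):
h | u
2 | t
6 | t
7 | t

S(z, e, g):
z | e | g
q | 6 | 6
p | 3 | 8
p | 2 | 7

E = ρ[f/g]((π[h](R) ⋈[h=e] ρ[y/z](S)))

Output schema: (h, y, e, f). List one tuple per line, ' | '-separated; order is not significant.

Subexpression sizes:
  R → 3
  π[h](R) → 3
  S → 3
  ρ[y/z](S) → 3
  (π[h](R) ⋈[h=e] ρ[y/z](S)) → 2
  ρ[f/g]((π[h](R) ⋈[h=e] ρ[y/z](S))) → 2

== RESULT ==
h | y | e | f
2 | p | 2 | 7
6 | q | 6 | 6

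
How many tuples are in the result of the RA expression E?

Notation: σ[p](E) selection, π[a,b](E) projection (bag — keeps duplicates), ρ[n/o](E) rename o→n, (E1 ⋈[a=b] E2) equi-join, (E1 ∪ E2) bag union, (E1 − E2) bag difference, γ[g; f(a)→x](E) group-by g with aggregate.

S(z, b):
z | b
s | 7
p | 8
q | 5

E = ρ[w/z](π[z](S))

Per-node cardinality:
  S → 3
  π[z](S) → 3
  ρ[w/z](π[z](S)) → 3

|E| = 3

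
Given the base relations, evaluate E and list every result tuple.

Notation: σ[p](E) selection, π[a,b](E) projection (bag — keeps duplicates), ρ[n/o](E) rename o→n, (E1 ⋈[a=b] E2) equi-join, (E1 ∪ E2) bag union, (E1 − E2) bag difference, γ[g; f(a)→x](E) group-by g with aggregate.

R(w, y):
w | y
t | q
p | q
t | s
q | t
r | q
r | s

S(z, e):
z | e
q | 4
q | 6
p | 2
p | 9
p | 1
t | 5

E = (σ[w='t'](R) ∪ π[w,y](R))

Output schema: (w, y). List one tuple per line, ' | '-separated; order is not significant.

Subexpression sizes:
  R → 6
  σ[w='t'](R) → 2
  R → 6
  π[w,y](R) → 6
  (σ[w='t'](R) ∪ π[w,y](R)) → 8

== RESULT ==
w | y
p | q
q | t
r | q
r | s
t | q
t | q
t | s
t | s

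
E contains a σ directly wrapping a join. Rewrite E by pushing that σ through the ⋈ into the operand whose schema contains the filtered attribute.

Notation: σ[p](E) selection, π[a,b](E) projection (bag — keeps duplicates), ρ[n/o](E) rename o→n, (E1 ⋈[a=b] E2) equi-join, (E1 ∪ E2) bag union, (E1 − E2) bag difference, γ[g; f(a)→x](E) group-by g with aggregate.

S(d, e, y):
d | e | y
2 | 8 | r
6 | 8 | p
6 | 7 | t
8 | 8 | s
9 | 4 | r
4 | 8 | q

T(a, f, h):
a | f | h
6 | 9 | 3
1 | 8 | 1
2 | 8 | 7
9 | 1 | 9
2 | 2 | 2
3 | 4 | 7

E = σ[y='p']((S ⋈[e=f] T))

σ filters on y, owned by the left side.
E' = (σ[y='p'](S) ⋈[e=f] T)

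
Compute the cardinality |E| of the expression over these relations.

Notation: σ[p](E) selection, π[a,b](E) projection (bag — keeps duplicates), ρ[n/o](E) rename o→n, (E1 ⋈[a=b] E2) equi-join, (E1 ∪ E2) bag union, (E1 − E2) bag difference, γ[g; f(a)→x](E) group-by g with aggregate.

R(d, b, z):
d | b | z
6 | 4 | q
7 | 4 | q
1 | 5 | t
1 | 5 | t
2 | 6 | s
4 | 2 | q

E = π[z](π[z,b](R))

Row counts bottom-up:
  R → 6
  π[z,b](R) → 6
  π[z](π[z,b](R)) → 6

|E| = 6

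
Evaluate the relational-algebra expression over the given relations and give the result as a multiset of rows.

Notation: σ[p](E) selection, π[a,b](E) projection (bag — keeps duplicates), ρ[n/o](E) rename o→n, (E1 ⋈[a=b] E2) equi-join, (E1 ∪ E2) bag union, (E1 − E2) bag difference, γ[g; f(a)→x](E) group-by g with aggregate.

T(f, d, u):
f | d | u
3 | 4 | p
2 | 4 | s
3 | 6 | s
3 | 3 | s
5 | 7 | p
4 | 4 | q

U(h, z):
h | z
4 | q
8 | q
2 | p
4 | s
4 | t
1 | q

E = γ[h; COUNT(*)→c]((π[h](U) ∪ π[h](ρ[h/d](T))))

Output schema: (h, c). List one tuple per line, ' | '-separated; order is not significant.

Row counts bottom-up:
  U → 6
  π[h](U) → 6
  T → 6
  ρ[h/d](T) → 6
  π[h](ρ[h/d](T)) → 6
  (π[h](U) ∪ π[h](ρ[h/d](T))) → 12
  γ[h; COUNT(*)→c]((π[h](U) ∪ π[h](ρ[h/d](T)))) → 7

== RESULT ==
h | c
1 | 1
2 | 1
3 | 1
4 | 6
6 | 1
7 | 1
8 | 1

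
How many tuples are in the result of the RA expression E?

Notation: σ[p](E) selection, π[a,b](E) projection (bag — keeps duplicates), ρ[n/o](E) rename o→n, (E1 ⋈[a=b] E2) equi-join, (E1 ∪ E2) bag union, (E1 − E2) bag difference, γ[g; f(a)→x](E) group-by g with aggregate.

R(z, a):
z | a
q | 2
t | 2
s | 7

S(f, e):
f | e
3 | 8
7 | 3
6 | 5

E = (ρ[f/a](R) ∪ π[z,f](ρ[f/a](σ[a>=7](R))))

Row counts bottom-up:
  R → 3
  ρ[f/a](R) → 3
  R → 3
  σ[a>=7](R) → 1
  ρ[f/a](σ[a>=7](R)) → 1
  π[z,f](ρ[f/a](σ[a>=7](R))) → 1
  (ρ[f/a](R) ∪ π[z,f](ρ[f/a](σ[a>=7](R)))) → 4

|E| = 4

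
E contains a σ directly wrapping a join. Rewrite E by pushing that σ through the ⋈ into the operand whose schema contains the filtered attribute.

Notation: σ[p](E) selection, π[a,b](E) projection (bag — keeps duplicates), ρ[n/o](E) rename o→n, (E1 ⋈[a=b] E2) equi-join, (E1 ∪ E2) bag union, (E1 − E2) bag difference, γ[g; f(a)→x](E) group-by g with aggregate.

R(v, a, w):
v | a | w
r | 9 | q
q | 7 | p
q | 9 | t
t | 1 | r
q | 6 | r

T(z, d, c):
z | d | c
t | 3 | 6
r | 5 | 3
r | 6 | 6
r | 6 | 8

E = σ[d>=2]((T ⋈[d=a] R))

σ filters on d, owned by the left side.
E' = (σ[d>=2](T) ⋈[d=a] R)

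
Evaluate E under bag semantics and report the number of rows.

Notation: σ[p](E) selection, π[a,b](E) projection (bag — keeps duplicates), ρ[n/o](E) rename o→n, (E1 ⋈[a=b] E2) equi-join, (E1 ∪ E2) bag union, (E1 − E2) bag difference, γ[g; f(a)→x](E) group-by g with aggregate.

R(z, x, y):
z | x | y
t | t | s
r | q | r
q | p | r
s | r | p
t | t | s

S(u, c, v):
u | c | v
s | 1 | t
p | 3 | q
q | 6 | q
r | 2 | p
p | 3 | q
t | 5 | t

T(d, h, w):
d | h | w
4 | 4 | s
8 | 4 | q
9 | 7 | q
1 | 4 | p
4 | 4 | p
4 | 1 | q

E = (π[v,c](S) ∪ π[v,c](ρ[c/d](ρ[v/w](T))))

Row counts bottom-up:
  S → 6
  π[v,c](S) → 6
  T → 6
  ρ[v/w](T) → 6
  ρ[c/d](ρ[v/w](T)) → 6
  π[v,c](ρ[c/d](ρ[v/w](T))) → 6
  (π[v,c](S) ∪ π[v,c](ρ[c/d](ρ[v/w](T)))) → 12

|E| = 12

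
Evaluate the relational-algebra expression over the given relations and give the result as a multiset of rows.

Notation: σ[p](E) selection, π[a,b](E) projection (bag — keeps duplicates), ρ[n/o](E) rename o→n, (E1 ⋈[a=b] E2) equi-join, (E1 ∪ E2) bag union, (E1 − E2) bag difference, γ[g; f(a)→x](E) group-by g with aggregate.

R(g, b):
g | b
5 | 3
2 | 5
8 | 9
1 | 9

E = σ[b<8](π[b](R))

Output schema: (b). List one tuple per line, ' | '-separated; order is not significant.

Row counts bottom-up:
  R → 4
  π[b](R) → 4
  σ[b<8](π[b](R)) → 2

== RESULT ==
b
3
5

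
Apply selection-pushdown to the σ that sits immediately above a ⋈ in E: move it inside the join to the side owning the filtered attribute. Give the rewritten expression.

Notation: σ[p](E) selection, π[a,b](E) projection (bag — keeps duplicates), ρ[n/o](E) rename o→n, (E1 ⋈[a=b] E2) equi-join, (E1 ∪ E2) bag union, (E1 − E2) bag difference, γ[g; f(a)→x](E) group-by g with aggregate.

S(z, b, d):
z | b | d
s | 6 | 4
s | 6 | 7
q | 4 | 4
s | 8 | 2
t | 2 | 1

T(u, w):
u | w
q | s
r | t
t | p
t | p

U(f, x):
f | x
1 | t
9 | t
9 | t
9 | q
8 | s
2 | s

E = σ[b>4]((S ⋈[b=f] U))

σ filters on b, owned by the left side.
E' = (σ[b>4](S) ⋈[b=f] U)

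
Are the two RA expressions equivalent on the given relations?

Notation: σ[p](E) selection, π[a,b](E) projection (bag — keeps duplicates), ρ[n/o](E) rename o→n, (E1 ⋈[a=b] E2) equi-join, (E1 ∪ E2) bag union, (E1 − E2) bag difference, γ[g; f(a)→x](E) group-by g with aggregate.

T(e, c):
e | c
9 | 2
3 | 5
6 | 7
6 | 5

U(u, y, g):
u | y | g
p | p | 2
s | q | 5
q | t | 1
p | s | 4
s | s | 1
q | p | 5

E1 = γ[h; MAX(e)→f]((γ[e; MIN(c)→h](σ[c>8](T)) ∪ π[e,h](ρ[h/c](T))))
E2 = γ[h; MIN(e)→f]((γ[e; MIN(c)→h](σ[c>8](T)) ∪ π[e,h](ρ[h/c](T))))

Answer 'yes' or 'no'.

E1 per-node cardinality:
  T → 4
  σ[c>8](T) → 0
  γ[e; MIN(c)→h](σ[c>8](T)) → 0
  T → 4
  ρ[h/c](T) → 4
  π[e,h](ρ[h/c](T)) → 4
  (γ[e; MIN(c)→h](σ[c>8](T)) ∪ π[e,h](ρ[h/c](T))) → 4
  γ[h; MAX(e)→f]((γ[e; MIN(c)→h](σ[c>8](T)) ∪ π[e,h](ρ[h/c](T)))) → 3
E2 per-node cardinality:
  T → 4
  σ[c>8](T) → 0
  γ[e; MIN(c)→h](σ[c>8](T)) → 0
  T → 4
  ρ[h/c](T) → 4
  π[e,h](ρ[h/c](T)) → 4
  (γ[e; MIN(c)→h](σ[c>8](T)) ∪ π[e,h](ρ[h/c](T))) → 4
  γ[h; MIN(e)→f]((γ[e; MIN(c)→h](σ[c>8](T)) ∪ π[e,h](ρ[h/c](T)))) → 3

E1 result:
h | f
2 | 9
5 | 6
7 | 6
E2 result:
h | f
2 | 9
5 | 3
7 | 6
Witness: (5, 6) appears 1× in E1 but 0× in E2.

no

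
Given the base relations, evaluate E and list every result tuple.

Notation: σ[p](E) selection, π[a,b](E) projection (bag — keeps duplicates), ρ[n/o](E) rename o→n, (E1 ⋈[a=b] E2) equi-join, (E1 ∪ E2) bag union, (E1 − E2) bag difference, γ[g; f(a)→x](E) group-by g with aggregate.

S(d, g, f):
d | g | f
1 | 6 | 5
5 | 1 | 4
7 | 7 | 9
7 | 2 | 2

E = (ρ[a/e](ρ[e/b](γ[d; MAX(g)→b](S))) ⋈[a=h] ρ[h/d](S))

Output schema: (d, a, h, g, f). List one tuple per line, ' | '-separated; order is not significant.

Subexpression sizes:
  S → 4
  γ[d; MAX(g)→b](S) → 3
  ρ[e/b](γ[d; MAX(g)→b](S)) → 3
  ρ[a/e](ρ[e/b](γ[d; MAX(g)→b](S))) → 3
  S → 4
  ρ[h/d](S) → 4
  (ρ[a/e](ρ[e/b](γ[d; MAX(g)→b](S))) ⋈[a=h] ρ[h/d](S)) → 3

== RESULT ==
d | a | h | g | f
5 | 1 | 1 | 6 | 5
7 | 7 | 7 | 2 | 2
7 | 7 | 7 | 7 | 9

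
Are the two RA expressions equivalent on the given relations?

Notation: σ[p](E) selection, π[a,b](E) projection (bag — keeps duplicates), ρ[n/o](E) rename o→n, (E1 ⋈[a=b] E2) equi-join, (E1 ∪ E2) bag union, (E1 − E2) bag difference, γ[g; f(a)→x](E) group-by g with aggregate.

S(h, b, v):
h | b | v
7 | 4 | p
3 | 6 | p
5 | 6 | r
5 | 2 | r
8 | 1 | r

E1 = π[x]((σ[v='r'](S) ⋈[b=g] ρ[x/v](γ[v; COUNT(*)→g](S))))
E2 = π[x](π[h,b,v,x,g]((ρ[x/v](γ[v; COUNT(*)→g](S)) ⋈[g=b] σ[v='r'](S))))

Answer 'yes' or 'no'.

E1 stepwise |·|:
  S → 5
  σ[v='r'](S) → 3
  S → 5
  γ[v; COUNT(*)→g](S) → 2
  ρ[x/v](γ[v; COUNT(*)→g](S)) → 2
  (σ[v='r'](S) ⋈[b=g] ρ[x/v](γ[v; COUNT(*)→g](S))) → 1
  π[x]((σ[v='r'](S) ⋈[b=g] ρ[x/v](γ[v; COUNT(*)→g](S)))) → 1
E2 stepwise |·|:
  S → 5
  γ[v; COUNT(*)→g](S) → 2
  ρ[x/v](γ[v; COUNT(*)→g](S)) → 2
  S → 5
  σ[v='r'](S) → 3
  (ρ[x/v](γ[v; COUNT(*)→g](S)) ⋈[g=b] σ[v='r'](S)) → 1
  π[h,b,v,x,g]((ρ[x/v](γ[v; COUNT(*)→g](S)) ⋈[g=b] σ[v='r'](S))) → 1
  π[x](π[h,b,v,x,g]((ρ[x/v](γ[v; COUNT(*)→g](S)) ⋈[g=b] σ[v='r'](S)))) → 1

E1 and E2 produce the same multiset:
x
p

yes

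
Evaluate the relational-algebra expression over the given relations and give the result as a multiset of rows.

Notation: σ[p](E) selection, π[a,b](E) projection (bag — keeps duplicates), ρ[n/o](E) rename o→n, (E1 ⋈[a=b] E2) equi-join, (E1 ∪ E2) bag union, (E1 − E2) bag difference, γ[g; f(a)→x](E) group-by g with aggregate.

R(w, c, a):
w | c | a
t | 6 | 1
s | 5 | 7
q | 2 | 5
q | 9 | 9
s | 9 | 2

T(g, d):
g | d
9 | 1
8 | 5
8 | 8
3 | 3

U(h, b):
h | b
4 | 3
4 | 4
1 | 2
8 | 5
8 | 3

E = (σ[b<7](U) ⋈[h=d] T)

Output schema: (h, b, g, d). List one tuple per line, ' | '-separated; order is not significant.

Per-node cardinality:
  U → 5
  σ[b<7](U) → 5
  T → 4
  (σ[b<7](U) ⋈[h=d] T) → 3

== RESULT ==
h | b | g | d
1 | 2 | 9 | 1
8 | 3 | 8 | 8
8 | 5 | 8 | 8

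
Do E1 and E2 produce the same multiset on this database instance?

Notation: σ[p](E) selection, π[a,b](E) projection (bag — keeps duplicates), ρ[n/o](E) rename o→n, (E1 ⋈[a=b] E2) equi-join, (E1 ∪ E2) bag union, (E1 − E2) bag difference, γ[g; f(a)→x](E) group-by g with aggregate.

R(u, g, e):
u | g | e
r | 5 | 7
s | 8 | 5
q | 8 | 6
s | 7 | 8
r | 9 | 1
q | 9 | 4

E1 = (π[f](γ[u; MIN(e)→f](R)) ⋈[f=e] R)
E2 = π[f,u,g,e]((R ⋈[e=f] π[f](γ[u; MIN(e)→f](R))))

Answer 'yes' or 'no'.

E1 stepwise |·|:
  R → 6
  γ[u; MIN(e)→f](R) → 3
  π[f](γ[u; MIN(e)→f](R)) → 3
  R → 6
  (π[f](γ[u; MIN(e)→f](R)) ⋈[f=e] R) → 3
E2 stepwise |·|:
  R → 6
  R → 6
  γ[u; MIN(e)→f](R) → 3
  π[f](γ[u; MIN(e)→f](R)) → 3
  (R ⋈[e=f] π[f](γ[u; MIN(e)→f](R))) → 3
  π[f,u,g,e]((R ⋈[e=f] π[f](γ[u; MIN(e)→f](R)))) → 3

E1 and E2 produce the same multiset:
f | u | g | e
1 | r | 9 | 1
4 | q | 9 | 4
5 | s | 8 | 5

yes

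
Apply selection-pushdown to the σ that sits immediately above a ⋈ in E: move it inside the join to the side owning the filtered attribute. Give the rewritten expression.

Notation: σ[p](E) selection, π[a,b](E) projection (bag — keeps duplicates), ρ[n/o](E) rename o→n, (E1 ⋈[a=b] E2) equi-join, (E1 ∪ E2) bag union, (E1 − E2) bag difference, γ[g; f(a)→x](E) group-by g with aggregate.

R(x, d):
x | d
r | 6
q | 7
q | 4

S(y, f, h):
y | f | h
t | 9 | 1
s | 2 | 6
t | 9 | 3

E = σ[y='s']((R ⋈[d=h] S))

σ filters on y, owned by the right side.
E' = (R ⋈[d=h] σ[y='s'](S))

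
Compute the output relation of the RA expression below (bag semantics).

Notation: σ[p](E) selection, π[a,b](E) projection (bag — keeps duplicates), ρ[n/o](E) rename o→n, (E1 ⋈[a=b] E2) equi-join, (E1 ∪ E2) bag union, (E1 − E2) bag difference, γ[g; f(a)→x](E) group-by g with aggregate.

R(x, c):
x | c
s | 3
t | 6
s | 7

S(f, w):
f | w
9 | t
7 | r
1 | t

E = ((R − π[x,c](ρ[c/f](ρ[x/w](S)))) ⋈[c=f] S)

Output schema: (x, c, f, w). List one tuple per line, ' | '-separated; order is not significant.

Stepwise |·|:
  R → 3
  S → 3
  ρ[x/w](S) → 3
  ρ[c/f](ρ[x/w](S)) → 3
  π[x,c](ρ[c/f](ρ[x/w](S))) → 3
  (R − π[x,c](ρ[c/f](ρ[x/w](S)))) → 3
  S → 3
  ((R − π[x,c](ρ[c/f](ρ[x/w](S)))) ⋈[c=f] S) → 1

== RESULT ==
x | c | f | w
s | 7 | 7 | r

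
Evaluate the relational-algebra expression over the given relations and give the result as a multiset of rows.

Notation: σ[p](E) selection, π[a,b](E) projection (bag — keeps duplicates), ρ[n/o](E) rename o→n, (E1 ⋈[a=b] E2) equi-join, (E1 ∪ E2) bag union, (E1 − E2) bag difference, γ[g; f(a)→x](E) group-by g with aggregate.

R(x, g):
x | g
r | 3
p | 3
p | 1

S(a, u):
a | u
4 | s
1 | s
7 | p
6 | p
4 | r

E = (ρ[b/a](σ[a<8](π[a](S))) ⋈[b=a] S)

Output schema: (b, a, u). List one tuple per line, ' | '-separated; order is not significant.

Per-node cardinality:
  S → 5
  π[a](S) → 5
  σ[a<8](π[a](S)) → 5
  ρ[b/a](σ[a<8](π[a](S))) → 5
  S → 5
  (ρ[b/a](σ[a<8](π[a](S))) ⋈[b=a] S) → 7

== RESULT ==
b | a | u
1 | 1 | s
4 | 4 | r
4 | 4 | r
4 | 4 | s
4 | 4 | s
6 | 6 | p
7 | 7 | p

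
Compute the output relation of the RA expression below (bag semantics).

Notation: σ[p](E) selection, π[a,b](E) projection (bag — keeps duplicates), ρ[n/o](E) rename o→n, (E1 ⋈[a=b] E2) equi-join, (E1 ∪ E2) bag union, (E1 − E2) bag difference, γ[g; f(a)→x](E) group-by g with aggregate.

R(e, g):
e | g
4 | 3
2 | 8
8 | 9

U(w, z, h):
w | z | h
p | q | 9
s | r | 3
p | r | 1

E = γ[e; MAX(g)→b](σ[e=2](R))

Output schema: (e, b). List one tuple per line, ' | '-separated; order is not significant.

Per-node cardinality:
  R → 3
  σ[e=2](R) → 1
  γ[e; MAX(g)→b](σ[e=2](R)) → 1

== RESULT ==
e | b
2 | 8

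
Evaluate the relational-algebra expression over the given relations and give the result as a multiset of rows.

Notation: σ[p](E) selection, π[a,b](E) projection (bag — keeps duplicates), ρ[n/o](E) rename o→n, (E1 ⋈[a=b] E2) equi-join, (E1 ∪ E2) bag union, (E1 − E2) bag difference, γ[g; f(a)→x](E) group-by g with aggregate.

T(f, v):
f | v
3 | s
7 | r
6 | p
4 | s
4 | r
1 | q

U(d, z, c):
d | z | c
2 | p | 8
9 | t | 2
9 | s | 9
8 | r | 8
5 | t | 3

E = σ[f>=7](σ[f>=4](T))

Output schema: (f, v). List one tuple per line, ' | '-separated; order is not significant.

Row counts bottom-up:
  T → 6
  σ[f>=4](T) → 4
  σ[f>=7](σ[f>=4](T)) → 1

== RESULT ==
f | v
7 | r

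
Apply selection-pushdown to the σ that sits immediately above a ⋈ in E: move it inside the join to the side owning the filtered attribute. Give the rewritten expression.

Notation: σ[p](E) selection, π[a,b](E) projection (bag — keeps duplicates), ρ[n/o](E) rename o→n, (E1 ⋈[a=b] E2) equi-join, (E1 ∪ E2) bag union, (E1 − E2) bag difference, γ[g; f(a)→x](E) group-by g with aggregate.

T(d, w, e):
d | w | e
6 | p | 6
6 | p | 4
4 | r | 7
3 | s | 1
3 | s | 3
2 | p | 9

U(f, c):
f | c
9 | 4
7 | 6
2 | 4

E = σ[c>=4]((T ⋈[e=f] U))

σ filters on c, owned by the right side.
E' = (T ⋈[e=f] σ[c>=4](U))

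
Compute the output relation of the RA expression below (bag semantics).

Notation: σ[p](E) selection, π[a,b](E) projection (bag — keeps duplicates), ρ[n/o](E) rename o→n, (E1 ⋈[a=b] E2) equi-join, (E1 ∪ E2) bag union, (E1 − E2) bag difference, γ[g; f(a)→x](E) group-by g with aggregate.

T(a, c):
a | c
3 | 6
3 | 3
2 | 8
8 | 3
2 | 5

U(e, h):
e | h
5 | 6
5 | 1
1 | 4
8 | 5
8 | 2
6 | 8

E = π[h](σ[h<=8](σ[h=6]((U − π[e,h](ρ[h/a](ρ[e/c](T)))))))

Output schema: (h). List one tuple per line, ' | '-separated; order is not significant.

Stepwise |·|:
  U → 6
  T → 5
  ρ[e/c](T) → 5
  ρ[h/a](ρ[e/c](T)) → 5
  π[e,h](ρ[h/a](ρ[e/c](T))) → 5
  (U − π[e,h](ρ[h/a](ρ[e/c](T)))) → 5
  σ[h=6]((U − π[e,h](ρ[h/a](ρ[e/c](T))))) → 1
  σ[h<=8](σ[h=6]((U − π[e,h](ρ[h/a](ρ[e/c](T)))))) → 1
  π[h](σ[h<=8](σ[h=6]((U − π[e,h](ρ[h/a](ρ[e/c](T))))))) → 1

== RESULT ==
h
6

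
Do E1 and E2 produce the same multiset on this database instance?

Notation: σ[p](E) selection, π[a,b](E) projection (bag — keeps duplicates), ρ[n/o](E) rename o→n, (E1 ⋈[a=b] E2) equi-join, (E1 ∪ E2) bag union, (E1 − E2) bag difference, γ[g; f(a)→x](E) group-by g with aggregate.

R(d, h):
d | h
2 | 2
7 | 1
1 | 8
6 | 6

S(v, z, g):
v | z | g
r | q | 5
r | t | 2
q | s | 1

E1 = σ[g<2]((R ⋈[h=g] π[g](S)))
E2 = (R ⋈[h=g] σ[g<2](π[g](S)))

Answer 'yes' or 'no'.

E1 row counts bottom-up:
  R → 4
  S → 3
  π[g](S) → 3
  (R ⋈[h=g] π[g](S)) → 2
  σ[g<2]((R ⋈[h=g] π[g](S))) → 1
E2 row counts bottom-up:
  R → 4
  S → 3
  π[g](S) → 3
  σ[g<2](π[g](S)) → 1
  (R ⋈[h=g] σ[g<2](π[g](S))) → 1

E1 and E2 produce the same multiset:
d | h | g
7 | 1 | 1

yes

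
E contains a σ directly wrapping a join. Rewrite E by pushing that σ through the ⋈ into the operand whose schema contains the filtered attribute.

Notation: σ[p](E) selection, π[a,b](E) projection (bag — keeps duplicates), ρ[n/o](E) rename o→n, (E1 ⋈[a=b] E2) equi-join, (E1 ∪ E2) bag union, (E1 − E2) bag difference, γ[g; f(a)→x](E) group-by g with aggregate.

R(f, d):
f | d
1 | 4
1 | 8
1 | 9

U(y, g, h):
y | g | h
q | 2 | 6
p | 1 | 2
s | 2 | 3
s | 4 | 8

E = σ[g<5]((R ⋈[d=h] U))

σ filters on g, owned by the right side.
E' = (R ⋈[d=h] σ[g<5](U))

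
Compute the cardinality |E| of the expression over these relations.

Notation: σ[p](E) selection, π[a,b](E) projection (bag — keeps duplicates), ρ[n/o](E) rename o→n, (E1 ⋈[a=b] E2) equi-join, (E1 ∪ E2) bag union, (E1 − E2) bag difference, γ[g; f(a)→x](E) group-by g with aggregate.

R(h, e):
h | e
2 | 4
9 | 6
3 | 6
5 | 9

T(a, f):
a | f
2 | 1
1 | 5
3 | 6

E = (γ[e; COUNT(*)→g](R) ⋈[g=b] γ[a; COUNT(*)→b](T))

Row counts bottom-up:
  R → 4
  γ[e; COUNT(*)→g](R) → 3
  T → 3
  γ[a; COUNT(*)→b](T) → 3
  (γ[e; COUNT(*)→g](R) ⋈[g=b] γ[a; COUNT(*)→b](T)) → 6

|E| = 6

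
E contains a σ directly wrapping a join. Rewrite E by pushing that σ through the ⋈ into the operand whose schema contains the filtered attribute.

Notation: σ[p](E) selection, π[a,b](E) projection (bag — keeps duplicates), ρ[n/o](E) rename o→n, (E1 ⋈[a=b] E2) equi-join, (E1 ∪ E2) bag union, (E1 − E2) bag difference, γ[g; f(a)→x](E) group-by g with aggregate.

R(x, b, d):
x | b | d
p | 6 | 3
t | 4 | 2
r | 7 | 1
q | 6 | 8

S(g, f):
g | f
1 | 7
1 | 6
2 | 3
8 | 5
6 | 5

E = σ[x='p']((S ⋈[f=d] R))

σ filters on x, owned by the right side.
E' = (S ⋈[f=d] σ[x='p'](R))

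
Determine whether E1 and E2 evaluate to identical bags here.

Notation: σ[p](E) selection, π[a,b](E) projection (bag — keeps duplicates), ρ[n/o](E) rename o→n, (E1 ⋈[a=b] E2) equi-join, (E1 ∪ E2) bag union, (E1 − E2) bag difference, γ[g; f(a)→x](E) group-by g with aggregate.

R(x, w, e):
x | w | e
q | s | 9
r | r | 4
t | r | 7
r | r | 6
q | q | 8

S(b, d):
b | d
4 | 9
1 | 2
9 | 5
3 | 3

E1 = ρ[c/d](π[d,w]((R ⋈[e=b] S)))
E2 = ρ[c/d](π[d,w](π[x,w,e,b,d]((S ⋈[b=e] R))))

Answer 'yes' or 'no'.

E1 stepwise |·|:
  R → 5
  S → 4
  (R ⋈[e=b] S) → 2
  π[d,w]((R ⋈[e=b] S)) → 2
  ρ[c/d](π[d,w]((R ⋈[e=b] S))) → 2
E2 stepwise |·|:
  S → 4
  R → 5
  (S ⋈[b=e] R) → 2
  π[x,w,e,b,d]((S ⋈[b=e] R)) → 2
  π[d,w](π[x,w,e,b,d]((S ⋈[b=e] R))) → 2
  ρ[c/d](π[d,w](π[x,w,e,b,d]((S ⋈[b=e] R)))) → 2

E1 and E2 produce the same multiset:
c | w
5 | s
9 | r

yes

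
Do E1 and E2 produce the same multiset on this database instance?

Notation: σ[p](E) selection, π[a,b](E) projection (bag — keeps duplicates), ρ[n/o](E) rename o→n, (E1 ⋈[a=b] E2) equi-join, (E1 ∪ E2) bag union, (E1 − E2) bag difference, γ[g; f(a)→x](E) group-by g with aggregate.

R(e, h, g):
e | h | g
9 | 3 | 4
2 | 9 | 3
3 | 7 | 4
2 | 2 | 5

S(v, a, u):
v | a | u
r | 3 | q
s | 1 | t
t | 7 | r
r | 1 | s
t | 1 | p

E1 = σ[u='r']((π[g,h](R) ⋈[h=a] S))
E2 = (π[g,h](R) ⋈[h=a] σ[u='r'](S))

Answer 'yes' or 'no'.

E1 per-node cardinality:
  R → 4
  π[g,h](R) → 4
  S → 5
  (π[g,h](R) ⋈[h=a] S) → 2
  σ[u='r']((π[g,h](R) ⋈[h=a] S)) → 1
E2 per-node cardinality:
  R → 4
  π[g,h](R) → 4
  S → 5
  σ[u='r'](S) → 1
  (π[g,h](R) ⋈[h=a] σ[u='r'](S)) → 1

E1 and E2 produce the same multiset:
g | h | v | a | u
4 | 7 | t | 7 | r

yes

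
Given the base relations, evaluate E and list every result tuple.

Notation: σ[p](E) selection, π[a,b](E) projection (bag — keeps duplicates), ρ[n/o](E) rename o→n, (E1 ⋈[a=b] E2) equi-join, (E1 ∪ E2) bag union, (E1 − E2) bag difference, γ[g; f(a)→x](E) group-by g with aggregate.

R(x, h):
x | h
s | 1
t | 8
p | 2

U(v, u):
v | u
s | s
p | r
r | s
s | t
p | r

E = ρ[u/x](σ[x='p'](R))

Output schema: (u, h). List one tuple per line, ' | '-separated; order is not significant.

Subexpression sizes:
  R → 3
  σ[x='p'](R) → 1
  ρ[u/x](σ[x='p'](R)) → 1

== RESULT ==
u | h
p | 2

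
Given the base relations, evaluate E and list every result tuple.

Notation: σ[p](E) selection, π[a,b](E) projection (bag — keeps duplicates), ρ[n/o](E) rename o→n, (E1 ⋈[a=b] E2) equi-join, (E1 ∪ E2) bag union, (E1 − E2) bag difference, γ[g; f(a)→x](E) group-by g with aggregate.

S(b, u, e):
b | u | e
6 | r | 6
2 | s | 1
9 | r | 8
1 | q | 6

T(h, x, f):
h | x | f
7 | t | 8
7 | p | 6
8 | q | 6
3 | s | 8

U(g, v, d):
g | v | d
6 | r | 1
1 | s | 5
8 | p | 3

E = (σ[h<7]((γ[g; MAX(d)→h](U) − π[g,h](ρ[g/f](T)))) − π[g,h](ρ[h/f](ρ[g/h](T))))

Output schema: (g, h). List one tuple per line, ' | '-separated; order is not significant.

Row counts bottom-up:
  U → 3
  γ[g; MAX(d)→h](U) → 3
  T → 4
  ρ[g/f](T) → 4
  π[g,h](ρ[g/f](T)) → 4
  (γ[g; MAX(d)→h](U) − π[g,h](ρ[g/f](T))) → 2
  σ[h<7]((γ[g; MAX(d)→h](U) − π[g,h](ρ[g/f](T)))) → 2
  T → 4
  ρ[g/h](T) → 4
  ρ[h/f](ρ[g/h](T)) → 4
  π[g,h](ρ[h/f](ρ[g/h](T))) → 4
  (σ[h<7]((γ[g; MAX(d)→h](U) − π[g,h](ρ[g/f](T)))) − π[g,h](ρ[h/f](ρ[g/h](T)))) → 2

== RESULT ==
g | h
1 | 5
6 | 1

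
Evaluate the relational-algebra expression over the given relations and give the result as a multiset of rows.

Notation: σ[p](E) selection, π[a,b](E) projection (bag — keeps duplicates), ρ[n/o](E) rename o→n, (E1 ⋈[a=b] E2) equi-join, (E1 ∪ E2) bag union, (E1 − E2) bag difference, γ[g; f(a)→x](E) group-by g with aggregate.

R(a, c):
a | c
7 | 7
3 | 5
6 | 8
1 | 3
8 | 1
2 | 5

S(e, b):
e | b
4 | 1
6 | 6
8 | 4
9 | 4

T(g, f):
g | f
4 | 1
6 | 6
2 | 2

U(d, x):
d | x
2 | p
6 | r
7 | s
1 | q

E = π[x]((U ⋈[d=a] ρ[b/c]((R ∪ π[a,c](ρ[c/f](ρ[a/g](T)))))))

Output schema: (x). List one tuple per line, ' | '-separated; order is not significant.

Row counts bottom-up:
  U → 4
  R → 6
  T → 3
  ρ[a/g](T) → 3
  ρ[c/f](ρ[a/g](T)) → 3
  π[a,c](ρ[c/f](ρ[a/g](T))) → 3
  (R ∪ π[a,c](ρ[c/f](ρ[a/g](T)))) → 9
  ρ[b/c]((R ∪ π[a,c](ρ[c/f](ρ[a/g](T))))) → 9
  (U ⋈[d=a] ρ[b/c]((R ∪ π[a,c](ρ[c/f](ρ[a/g](T)))))) → 6
  π[x]((U ⋈[d=a] ρ[b/c]((R ∪ π[a,c](ρ[c/f](ρ[a/g](T))))))) → 6

== RESULT ==
x
p
p
q
r
r
s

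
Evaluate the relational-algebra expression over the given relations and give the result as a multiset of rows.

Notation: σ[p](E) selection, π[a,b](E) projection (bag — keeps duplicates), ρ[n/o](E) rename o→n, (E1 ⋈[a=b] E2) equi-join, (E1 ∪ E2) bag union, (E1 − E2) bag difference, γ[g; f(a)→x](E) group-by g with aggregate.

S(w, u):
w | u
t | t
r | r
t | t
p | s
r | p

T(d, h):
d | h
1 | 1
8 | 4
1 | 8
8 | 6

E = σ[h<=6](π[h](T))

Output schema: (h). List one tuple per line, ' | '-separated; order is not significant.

Subexpression sizes:
  T → 4
  π[h](T) → 4
  σ[h<=6](π[h](T)) → 3

== RESULT ==
h
1
4
6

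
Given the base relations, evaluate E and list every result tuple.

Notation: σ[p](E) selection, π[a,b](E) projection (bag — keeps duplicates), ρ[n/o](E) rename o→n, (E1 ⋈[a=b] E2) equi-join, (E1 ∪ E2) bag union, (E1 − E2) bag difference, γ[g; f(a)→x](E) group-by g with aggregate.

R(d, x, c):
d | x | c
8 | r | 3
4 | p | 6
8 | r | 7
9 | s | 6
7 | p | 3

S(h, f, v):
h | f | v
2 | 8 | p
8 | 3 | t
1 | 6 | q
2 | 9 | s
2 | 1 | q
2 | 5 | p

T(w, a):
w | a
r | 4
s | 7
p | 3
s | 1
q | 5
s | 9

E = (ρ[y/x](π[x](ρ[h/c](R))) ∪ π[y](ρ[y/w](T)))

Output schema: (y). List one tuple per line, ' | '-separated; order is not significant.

Row counts bottom-up:
  R → 5
  ρ[h/c](R) → 5
  π[x](ρ[h/c](R)) → 5
  ρ[y/x](π[x](ρ[h/c](R))) → 5
  T → 6
  ρ[y/w](T) → 6
  π[y](ρ[y/w](T)) → 6
  (ρ[y/x](π[x](ρ[h/c](R))) ∪ π[y](ρ[y/w](T))) → 11

== RESULT ==
y
p
p
p
q
r
r
r
s
s
s
s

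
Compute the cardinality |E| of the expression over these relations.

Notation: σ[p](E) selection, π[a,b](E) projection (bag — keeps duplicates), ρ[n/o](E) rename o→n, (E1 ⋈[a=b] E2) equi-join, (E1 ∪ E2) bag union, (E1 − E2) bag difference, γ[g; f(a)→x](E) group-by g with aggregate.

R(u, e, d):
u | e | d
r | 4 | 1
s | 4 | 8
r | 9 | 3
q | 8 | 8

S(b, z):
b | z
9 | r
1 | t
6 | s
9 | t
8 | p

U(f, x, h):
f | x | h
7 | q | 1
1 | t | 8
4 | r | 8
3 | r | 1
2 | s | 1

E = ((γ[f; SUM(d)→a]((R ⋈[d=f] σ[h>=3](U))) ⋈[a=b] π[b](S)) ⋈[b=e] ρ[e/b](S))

Row counts bottom-up:
  R → 4
  U → 5
  σ[h>=3](U) → 2
  (R ⋈[d=f] σ[h>=3](U)) → 1
  γ[f; SUM(d)→a]((R ⋈[d=f] σ[h>=3](U))) → 1
  S → 5
  π[b](S) → 5
  (γ[f; SUM(d)→a]((R ⋈[d=f] σ[h>=3](U))) ⋈[a=b] π[b](S)) → 1
  S → 5
  ρ[e/b](S) → 5
  ((γ[f; SUM(d)→a]((R ⋈[d=f] σ[h>=3](U))) ⋈[a=b] π[b](S)) ⋈[b=e] ρ[e/b](S)) → 1

|E| = 1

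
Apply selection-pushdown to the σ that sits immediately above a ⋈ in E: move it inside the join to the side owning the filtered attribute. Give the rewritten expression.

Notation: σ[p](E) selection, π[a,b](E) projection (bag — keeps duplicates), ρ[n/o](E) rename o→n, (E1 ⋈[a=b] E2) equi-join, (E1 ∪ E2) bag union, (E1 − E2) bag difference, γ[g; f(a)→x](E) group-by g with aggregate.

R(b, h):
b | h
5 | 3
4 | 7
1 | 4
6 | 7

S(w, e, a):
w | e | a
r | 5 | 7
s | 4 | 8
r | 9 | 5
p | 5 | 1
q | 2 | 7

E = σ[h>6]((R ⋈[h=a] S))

σ filters on h, owned by the left side.
E' = (σ[h>6](R) ⋈[h=a] S)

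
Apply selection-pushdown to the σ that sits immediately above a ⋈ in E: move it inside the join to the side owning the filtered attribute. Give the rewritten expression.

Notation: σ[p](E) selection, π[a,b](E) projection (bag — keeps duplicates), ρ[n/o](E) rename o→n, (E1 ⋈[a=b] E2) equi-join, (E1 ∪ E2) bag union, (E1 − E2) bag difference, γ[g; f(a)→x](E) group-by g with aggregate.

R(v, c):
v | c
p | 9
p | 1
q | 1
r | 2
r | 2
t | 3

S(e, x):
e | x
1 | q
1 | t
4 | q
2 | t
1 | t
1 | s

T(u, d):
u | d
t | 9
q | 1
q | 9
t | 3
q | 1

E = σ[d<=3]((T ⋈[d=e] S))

σ filters on d, owned by the left side.
E' = (σ[d<=3](T) ⋈[d=e] S)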